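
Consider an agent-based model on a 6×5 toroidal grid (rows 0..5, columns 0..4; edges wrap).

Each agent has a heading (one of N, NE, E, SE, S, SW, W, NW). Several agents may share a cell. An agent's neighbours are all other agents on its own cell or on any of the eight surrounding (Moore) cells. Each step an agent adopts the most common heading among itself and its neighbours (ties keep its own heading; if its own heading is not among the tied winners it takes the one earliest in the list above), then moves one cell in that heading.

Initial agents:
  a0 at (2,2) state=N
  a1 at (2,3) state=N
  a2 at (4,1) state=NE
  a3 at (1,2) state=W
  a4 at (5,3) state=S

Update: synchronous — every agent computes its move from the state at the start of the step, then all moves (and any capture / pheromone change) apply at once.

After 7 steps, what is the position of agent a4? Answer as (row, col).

t=1: a0@(1,2):N a1@(1,3):N a2@(3,2):NE a3@(0,2):N a4@(0,3):S
t=2: a0@(0,2):N a1@(0,3):N a2@(2,3):NE a3@(5,2):N a4@(5,3):N
t=3: a0@(5,2):N a1@(5,3):N a2@(1,4):NE a3@(4,2):N a4@(4,3):N
t=4: a0@(4,2):N a1@(4,3):N a2@(0,0):NE a3@(3,2):N a4@(3,3):N
t=5: a0@(3,2):N a1@(3,3):N a2@(5,1):NE a3@(2,2):N a4@(2,3):N
t=6: a0@(2,2):N a1@(2,3):N a2@(4,2):NE a3@(1,2):N a4@(1,3):N
t=7: a0@(1,2):N a1@(1,3):N a2@(3,3):NE a3@(0,2):N a4@(0,3):N

(0, 3)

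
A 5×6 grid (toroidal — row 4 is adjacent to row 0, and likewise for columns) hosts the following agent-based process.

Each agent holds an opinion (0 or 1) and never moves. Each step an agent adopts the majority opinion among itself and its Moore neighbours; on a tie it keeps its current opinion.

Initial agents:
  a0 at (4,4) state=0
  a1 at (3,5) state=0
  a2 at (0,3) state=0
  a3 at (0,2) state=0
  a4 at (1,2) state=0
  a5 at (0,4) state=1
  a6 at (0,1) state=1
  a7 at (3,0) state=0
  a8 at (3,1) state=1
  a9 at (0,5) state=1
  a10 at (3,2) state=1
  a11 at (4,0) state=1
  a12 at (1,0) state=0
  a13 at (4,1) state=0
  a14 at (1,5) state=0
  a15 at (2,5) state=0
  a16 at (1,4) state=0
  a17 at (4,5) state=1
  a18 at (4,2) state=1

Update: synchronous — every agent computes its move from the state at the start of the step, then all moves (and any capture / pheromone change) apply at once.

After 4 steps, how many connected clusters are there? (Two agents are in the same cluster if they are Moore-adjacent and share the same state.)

2

t=1: a0@(4,4):0 a1@(3,5):0 a2@(0,3):0 a3@(0,2):0 a4@(1,2):0 a5@(0,4):0 a6@(0,1):0 a7@(3,0):0 a8@(3,1):1 a9@(0,5):1 a10@(3,2):1 a11@(4,0):1 a12@(1,0):0 a13@(4,1):1 a14@(1,5):0 a15@(2,5):0 a16@(1,4):0 a17@(4,5):1 a18@(4,2):1
t=2: a0@(4,4):0 a1@(3,5):0 a2@(0,3):0 a3@(0,2):0 a4@(1,2):0 a5@(0,4):0 a6@(0,1):0 a7@(3,0):1 a8@(3,1):1 a9@(0,5):0 a10@(3,2):1 a11@(4,0):1 a12@(1,0):0 a13@(4,1):1 a14@(1,5):0 a15@(2,5):0 a16@(1,4):0 a17@(4,5):0 a18@(4,2):1
t=3: (unchanged — steady state)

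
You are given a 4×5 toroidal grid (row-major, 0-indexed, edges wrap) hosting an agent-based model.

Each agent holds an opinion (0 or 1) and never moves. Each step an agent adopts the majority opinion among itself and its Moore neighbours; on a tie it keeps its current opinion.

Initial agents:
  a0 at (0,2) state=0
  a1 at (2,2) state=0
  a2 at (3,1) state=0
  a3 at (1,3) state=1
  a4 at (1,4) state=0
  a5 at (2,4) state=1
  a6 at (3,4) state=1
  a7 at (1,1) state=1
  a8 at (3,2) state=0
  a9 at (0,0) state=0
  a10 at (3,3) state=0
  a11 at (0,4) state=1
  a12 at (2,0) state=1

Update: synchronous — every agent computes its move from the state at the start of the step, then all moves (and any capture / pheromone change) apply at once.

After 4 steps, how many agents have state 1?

6

t=1: a0@(0,2):0 a1@(2,2):0 a2@(3,1):0 a3@(1,3):1 a4@(1,4):1 a5@(2,4):1 a6@(3,4):1 a7@(1,1):0 a8@(3,2):0 a9@(0,0):0 a10@(3,3):0 a11@(0,4):1 a12@(2,0):1
t=2: (unchanged — steady state)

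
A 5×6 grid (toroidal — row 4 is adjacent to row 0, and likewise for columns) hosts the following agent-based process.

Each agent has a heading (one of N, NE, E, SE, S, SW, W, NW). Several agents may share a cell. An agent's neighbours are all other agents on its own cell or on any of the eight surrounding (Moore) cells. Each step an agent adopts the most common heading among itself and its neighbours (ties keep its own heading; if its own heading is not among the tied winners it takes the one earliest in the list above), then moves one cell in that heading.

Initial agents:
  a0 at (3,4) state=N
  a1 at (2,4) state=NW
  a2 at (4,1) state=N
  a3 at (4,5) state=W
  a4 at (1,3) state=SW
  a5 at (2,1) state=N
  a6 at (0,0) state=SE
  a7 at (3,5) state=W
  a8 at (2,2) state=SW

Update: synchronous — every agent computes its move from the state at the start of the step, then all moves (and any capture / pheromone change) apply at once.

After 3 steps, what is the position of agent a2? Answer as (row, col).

t=1: a0@(3,3):W a1@(1,3):NW a2@(3,1):N a3@(4,4):W a4@(2,2):SW a5@(1,1):N a6@(1,1):SE a7@(3,4):W a8@(3,1):SW
t=2: a0@(3,2):W a1@(0,2):NW a2@(4,0):SW a3@(4,3):W a4@(3,1):SW a5@(0,1):N a6@(2,2):SE a7@(3,3):W a8@(4,0):SW
t=3: a0@(3,1):W a1@(4,1):NW a2@(0,5):SW a3@(4,2):W a4@(4,0):SW a5@(1,0):SW a6@(2,1):W a7@(3,2):W a8@(0,5):SW

(0, 5)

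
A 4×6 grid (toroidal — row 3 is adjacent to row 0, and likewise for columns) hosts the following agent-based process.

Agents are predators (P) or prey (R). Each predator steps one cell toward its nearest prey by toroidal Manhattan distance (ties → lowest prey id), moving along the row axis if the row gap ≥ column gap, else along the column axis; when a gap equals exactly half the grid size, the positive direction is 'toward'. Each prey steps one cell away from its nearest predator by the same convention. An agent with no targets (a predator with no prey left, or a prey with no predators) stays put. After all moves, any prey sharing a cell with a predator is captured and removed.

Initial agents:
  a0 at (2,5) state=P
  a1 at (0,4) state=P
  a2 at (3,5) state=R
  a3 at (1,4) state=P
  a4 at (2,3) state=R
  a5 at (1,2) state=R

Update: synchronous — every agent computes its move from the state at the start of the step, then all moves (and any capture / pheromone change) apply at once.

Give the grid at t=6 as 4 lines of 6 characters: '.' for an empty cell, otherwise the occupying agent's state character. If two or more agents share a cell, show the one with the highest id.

t=1: a0@(3,5):P a1@(3,4):P a2@(0,5):R a3@(2,4):P a4@(2,2):R a5@(1,1):R
t=2: a0@(0,5):P a1@(0,4):P a2@(1,5):R a3@(2,3):P a4@(2,1):R a5@(0,1):R
t=3: a0@(1,5):P a1@(1,4):P a2@(2,5):R a3@(2,2):P a4@(2,0):R a5@(0,2):R
t=4: a0@(2,5):P a1@(2,4):P a2@(3,5):R a3@(2,1):P a4@(3,0):R a5@(3,2):R
t=5: a0@(3,5):P a1@(3,4):P a2@(0,5):R a3@(3,1):P a4@(0,0):R a5@(0,2):R
t=6: a0@(0,5):P a1@(0,4):P a2@(1,5):R a3@(0,1):P a4@(1,0):R a5@(1,2):R

.P..PP
R.R..R
......
......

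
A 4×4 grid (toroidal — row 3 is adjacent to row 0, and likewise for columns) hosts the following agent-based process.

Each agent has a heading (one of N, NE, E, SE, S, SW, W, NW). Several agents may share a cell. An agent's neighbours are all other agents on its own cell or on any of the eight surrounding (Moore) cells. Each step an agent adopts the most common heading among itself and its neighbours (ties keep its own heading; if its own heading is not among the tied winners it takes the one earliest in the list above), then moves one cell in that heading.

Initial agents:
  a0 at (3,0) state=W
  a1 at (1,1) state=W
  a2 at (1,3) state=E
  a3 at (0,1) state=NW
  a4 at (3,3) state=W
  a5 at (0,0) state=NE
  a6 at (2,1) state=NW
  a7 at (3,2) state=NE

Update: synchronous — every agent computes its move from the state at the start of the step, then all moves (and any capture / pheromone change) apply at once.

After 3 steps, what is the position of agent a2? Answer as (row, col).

(1, 2)

t=1: a0@(3,3):W a1@(0,0):NW a2@(1,0):E a3@(3,2):NE a4@(3,2):W a5@(0,3):W a6@(2,0):W a7@(2,1):NW
t=2: a0@(3,2):W a1@(0,3):W a2@(1,3):W a3@(3,1):W a4@(3,1):W a5@(0,2):W a6@(2,3):W a7@(2,0):W
t=3: a0@(3,1):W a1@(0,2):W a2@(1,2):W a3@(3,0):W a4@(3,0):W a5@(0,1):W a6@(2,2):W a7@(2,3):W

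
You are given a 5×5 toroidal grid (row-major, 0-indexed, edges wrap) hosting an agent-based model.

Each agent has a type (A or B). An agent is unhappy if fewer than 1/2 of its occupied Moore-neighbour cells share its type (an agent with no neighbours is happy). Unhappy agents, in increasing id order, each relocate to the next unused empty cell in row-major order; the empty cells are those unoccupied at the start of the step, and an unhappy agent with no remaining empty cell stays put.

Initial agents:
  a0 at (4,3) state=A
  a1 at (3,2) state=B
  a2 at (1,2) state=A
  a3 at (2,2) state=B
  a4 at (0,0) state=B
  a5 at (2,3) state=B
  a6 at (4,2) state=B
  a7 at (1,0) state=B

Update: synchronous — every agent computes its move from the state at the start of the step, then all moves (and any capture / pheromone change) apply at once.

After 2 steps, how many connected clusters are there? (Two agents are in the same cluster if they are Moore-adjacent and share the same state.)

3

t=1: a0@(0,1):A a1@(3,2):B a2@(0,2):A a3@(2,2):B a4@(0,0):B a5@(2,3):B a6@(4,2):B a7@(1,0):B
t=2: a0@(0,3):A a1@(3,2):B a2@(0,2):A a3@(2,2):B a4@(0,0):B a5@(2,3):B a6@(0,4):B a7@(1,0):B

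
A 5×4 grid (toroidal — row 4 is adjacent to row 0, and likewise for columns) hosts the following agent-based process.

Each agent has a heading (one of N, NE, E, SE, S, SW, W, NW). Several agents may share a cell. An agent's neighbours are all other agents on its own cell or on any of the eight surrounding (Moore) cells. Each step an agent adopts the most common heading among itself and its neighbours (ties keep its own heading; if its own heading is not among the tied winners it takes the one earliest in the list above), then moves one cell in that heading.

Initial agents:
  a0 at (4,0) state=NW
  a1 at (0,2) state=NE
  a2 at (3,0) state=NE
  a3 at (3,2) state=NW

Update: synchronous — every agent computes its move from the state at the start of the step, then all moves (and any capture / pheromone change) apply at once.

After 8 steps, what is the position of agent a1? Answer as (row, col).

t=1: a0@(3,3):NW a1@(4,3):NE a2@(2,1):NE a3@(2,1):NW
t=2: a0@(2,2):NW a1@(3,0):NE a2@(1,2):NE a3@(1,0):NW
t=3: a0@(1,1):NW a1@(2,1):NE a2@(0,3):NE a3@(0,3):NW
t=4: a0@(0,0):NW a1@(1,2):NE a2@(4,0):NE a3@(4,2):NW
t=5: a0@(4,3):NW a1@(0,3):NE a2@(3,1):NE a3@(3,1):NW
t=6: a0@(3,2):NW a1@(4,0):NE a2@(2,2):NE a3@(2,0):NW
t=7: a0@(2,1):NW a1@(3,1):NE a2@(1,3):NE a3@(1,3):NW
t=8: a0@(1,0):NW a1@(2,2):NE a2@(0,0):NE a3@(0,2):NW

(2, 2)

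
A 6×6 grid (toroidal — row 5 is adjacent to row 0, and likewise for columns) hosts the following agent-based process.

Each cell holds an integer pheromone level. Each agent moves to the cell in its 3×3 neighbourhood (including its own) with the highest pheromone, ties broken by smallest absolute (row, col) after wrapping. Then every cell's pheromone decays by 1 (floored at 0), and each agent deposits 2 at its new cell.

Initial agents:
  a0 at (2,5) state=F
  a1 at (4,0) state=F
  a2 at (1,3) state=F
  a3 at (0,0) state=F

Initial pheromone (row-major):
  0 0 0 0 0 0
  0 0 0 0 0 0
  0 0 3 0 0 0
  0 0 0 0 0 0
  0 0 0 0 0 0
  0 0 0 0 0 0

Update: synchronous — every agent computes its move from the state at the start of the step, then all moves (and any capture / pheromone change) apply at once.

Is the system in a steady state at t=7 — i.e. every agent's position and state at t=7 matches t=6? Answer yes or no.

yes

t=1: a0@(1,0) a1@(3,0) a2@(2,2) a3@(0,0) | pheromone: 2 0 0 0 0 0 / 2 0 0 0 0 0 / 0 0 4 0 0 0 / 2 0 0 0 0 0 / 0 0 0 0 0 0 / 0 0 0 0 0 0
t=2: a0@(0,0) a1@(3,0) a2@(2,2) a3@(0,0) | pheromone: 5 0 0 0 0 0 / 1 0 0 0 0 0 / 0 0 5 0 0 0 / 3 0 0 0 0 0 / 0 0 0 0 0 0 / 0 0 0 0 0 0
t=3: a0@(0,0) a1@(3,0) a2@(2,2) a3@(0,0) | pheromone: 8 0 0 0 0 0 / 0 0 0 0 0 0 / 0 0 6 0 0 0 / 4 0 0 0 0 0 / 0 0 0 0 0 0 / 0 0 0 0 0 0
t=4: a0@(0,0) a1@(3,0) a2@(2,2) a3@(0,0) | pheromone: 11 0 0 0 0 0 / 0 0 0 0 0 0 / 0 0 7 0 0 0 / 5 0 0 0 0 0 / 0 0 0 0 0 0 / 0 0 0 0 0 0
t=5: a0@(0,0) a1@(3,0) a2@(2,2) a3@(0,0) | pheromone: 14 0 0 0 0 0 / 0 0 0 0 0 0 / 0 0 8 0 0 0 / 6 0 0 0 0 0 / 0 0 0 0 0 0 / 0 0 0 0 0 0
t=6: a0@(0,0) a1@(3,0) a2@(2,2) a3@(0,0) | pheromone: 17 0 0 0 0 0 / 0 0 0 0 0 0 / 0 0 9 0 0 0 / 7 0 0 0 0 0 / 0 0 0 0 0 0 / 0 0 0 0 0 0
t=7: a0@(0,0) a1@(3,0) a2@(2,2) a3@(0,0) | pheromone: 20 0 0 0 0 0 / 0 0 0 0 0 0 / 0 0 10 0 0 0 / 8 0 0 0 0 0 / 0 0 0 0 0 0 / 0 0 0 0 0 0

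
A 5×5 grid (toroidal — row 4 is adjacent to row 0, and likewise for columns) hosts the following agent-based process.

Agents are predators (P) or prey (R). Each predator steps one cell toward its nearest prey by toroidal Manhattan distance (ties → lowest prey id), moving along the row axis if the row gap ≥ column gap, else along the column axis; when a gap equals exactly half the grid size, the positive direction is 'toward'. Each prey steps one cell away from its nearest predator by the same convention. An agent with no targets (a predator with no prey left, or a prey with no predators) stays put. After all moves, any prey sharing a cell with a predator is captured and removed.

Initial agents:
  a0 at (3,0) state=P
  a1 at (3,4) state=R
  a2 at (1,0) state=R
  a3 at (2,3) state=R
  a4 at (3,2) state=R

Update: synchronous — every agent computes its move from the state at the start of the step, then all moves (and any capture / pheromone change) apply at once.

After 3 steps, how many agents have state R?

4

t=1: a0@(3,4):P a1@(3,3):R a2@(0,0):R a3@(2,2):R a4@(3,3):R
t=2: a0@(3,3):P a1@(3,2):R a2@(1,0):R a3@(2,1):R a4@(3,2):R
t=3: a0@(3,2):P a1@(3,1):R a2@(0,0):R a3@(2,0):R a4@(3,1):R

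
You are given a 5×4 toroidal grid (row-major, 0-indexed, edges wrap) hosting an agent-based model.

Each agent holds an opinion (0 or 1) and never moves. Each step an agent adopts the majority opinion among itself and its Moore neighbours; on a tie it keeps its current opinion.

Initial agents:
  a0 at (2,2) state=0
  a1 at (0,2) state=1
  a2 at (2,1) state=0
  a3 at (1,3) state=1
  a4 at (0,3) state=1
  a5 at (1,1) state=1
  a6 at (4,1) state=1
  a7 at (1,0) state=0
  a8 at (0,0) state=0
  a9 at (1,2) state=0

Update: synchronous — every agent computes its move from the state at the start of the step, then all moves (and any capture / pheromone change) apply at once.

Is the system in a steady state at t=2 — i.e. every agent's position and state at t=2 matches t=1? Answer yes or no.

no

t=1: a0@(2,2):0 a1@(0,2):1 a2@(2,1):0 a3@(1,3):0 a4@(0,3):1 a5@(1,1):0 a6@(4,1):1 a7@(1,0):0 a8@(0,0):1 a9@(1,2):1
t=2: a0@(2,2):0 a1@(0,2):1 a2@(2,1):0 a3@(1,3):1 a4@(0,3):1 a5@(1,1):0 a6@(4,1):1 a7@(1,0):0 a8@(0,0):1 a9@(1,2):0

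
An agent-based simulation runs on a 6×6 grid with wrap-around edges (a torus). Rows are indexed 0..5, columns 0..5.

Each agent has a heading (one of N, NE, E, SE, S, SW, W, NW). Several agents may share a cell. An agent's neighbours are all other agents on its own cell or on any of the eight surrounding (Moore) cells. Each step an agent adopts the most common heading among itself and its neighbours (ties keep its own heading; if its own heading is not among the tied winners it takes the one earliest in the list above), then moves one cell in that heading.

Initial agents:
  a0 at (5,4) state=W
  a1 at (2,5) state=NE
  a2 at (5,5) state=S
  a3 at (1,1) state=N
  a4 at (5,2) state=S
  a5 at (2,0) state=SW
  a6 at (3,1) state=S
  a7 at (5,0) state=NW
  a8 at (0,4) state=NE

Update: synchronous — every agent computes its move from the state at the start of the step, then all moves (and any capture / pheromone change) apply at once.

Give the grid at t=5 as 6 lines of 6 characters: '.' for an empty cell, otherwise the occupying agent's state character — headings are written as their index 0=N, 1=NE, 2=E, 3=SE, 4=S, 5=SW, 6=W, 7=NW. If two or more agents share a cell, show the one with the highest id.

.7....
...1..
...11.
...111
......
......

t=1: a0@(5,3):W a1@(1,0):NE a2@(0,5):S a3@(0,1):N a4@(0,2):S a5@(3,5):SW a6@(4,1):S a7@(4,5):NW a8@(5,5):NE
t=2: a0@(5,2):W a1@(0,1):NE a2@(5,0):NE a3@(5,1):N a4@(1,2):S a5@(4,4):SW a6@(5,1):S a7@(3,4):NW a8@(4,0):NE
t=3: a0@(5,1):W a1@(5,2):NE a2@(4,1):NE a3@(4,2):NE a4@(2,2):S a5@(5,3):SW a6@(4,2):NE a7@(2,3):NW a8@(3,1):NE
t=4: a0@(4,2):NE a1@(4,3):NE a2@(3,2):NE a3@(3,3):NE a4@(3,2):S a5@(4,4):NE a6@(3,3):NE a7@(1,2):NW a8@(2,2):NE
t=5: a0@(3,3):NE a1@(3,4):NE a2@(2,3):NE a3@(2,4):NE a4@(2,3):NE a5@(3,5):NE a6@(2,4):NE a7@(0,1):NW a8@(1,3):NE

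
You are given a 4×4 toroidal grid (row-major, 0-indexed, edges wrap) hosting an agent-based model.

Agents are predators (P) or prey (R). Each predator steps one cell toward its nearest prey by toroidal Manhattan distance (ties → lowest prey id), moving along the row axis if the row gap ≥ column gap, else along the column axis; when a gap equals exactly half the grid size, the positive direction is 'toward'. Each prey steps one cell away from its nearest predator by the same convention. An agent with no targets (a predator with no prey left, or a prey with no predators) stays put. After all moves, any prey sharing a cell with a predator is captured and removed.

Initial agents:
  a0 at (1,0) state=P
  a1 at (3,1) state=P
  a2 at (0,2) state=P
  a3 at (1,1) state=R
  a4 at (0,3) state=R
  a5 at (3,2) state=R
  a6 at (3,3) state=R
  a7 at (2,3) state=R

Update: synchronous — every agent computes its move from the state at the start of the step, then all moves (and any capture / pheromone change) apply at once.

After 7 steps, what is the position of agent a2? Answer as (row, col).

t=1: a0@(1,1):P a1@(3,2):P a2@(0,3):P a3@(1,2):R a4@(0,0):R a5@(3,3):R a7@(3,3):R
t=2: a0@(1,2):P a1@(3,3):P a2@(0,0):P a3@(1,3):R a4@(0,1):R a5@(3,0):R a7@(3,0):R
t=3: a0@(1,3):P a1@(3,0):P a2@(0,1):P a3@(1,0):R a4@(0,2):R a5@(3,1):R a7@(3,1):R
t=4: a0@(1,0):P a1@(3,1):P a2@(0,2):P a3@(1,1):R a4@(0,3):R a5@(3,2):R a7@(3,2):R
t=5: a0@(1,1):P a1@(3,2):P a2@(0,3):P a3@(1,2):R a4@(0,0):R a5@(3,3):R a7@(3,3):R
t=6: a0@(1,2):P a1@(3,3):P a2@(0,0):P a3@(1,3):R a4@(0,1):R a5@(3,0):R a7@(3,0):R
t=7: a0@(1,3):P a1@(3,0):P a2@(0,1):P a3@(1,0):R a4@(0,2):R a5@(3,1):R a7@(3,1):R

(0, 1)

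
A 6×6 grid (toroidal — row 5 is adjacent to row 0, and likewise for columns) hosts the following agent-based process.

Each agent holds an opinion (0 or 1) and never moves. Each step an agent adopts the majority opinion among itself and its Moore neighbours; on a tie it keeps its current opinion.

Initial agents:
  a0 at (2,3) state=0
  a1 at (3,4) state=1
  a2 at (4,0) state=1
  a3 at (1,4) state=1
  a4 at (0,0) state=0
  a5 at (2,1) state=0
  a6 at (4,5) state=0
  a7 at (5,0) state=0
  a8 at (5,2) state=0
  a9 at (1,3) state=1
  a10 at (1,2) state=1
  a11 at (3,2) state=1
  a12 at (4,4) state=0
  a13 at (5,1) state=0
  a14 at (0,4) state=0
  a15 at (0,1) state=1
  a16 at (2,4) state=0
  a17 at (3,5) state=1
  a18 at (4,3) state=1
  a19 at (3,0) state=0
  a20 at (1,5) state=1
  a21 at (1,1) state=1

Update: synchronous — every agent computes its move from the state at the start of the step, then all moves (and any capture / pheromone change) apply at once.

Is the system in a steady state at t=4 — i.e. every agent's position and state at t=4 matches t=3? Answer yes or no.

yes

t=1: a0@(2,3):1 a1@(3,4):0 a2@(4,0):0 a3@(1,4):1 a4@(0,0):0 a5@(2,1):1 a6@(4,5):0 a7@(5,0):0 a8@(5,2):0 a9@(1,3):1 a10@(1,2):1 a11@(3,2):1 a12@(4,4):1 a13@(5,1):0 a14@(0,4):1 a15@(0,1):0 a16@(2,4):1 a17@(3,5):0 a18@(4,3):1 a19@(3,0):0 a20@(1,5):0 a21@(1,1):1
t=2: a0@(2,3):1 a1@(3,4):1 a2@(4,0):0 a3@(1,4):1 a4@(0,0):0 a5@(2,1):1 a6@(4,5):0 a7@(5,0):0 a8@(5,2):0 a9@(1,3):1 a10@(1,2):1 a11@(3,2):1 a12@(4,4):0 a13@(5,1):0 a14@(0,4):1 a15@(0,1):0 a16@(2,4):1 a17@(3,5):0 a18@(4,3):1 a19@(3,0):0 a20@(1,5):1 a21@(1,1):1
t=3: (unchanged — steady state)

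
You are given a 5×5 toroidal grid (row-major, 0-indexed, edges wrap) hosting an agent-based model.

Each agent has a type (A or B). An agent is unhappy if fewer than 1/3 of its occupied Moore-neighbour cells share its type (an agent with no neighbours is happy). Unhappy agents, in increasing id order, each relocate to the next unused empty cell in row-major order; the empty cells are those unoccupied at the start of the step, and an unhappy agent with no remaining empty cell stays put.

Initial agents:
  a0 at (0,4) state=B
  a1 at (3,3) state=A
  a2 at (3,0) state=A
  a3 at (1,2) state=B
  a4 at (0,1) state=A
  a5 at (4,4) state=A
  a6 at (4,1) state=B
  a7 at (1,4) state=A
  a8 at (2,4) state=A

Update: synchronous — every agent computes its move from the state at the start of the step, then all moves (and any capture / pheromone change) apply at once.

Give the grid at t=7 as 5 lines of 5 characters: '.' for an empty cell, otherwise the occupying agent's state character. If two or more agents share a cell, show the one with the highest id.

t=1: a0@(0,0):B a1@(3,3):A a2@(3,0):A a3@(0,2):B a4@(0,3):A a5@(4,4):A a6@(1,0):B a7@(1,4):A a8@(2,4):A
t=2: a0@(0,0):B a1@(3,3):A a2@(3,0):A a3@(0,1):B a4@(0,3):A a5@(4,4):A a6@(1,0):B a7@(1,4):A a8@(2,4):A
t=3: (unchanged — steady state)

BB.A.
B...A
....A
A..A.
....A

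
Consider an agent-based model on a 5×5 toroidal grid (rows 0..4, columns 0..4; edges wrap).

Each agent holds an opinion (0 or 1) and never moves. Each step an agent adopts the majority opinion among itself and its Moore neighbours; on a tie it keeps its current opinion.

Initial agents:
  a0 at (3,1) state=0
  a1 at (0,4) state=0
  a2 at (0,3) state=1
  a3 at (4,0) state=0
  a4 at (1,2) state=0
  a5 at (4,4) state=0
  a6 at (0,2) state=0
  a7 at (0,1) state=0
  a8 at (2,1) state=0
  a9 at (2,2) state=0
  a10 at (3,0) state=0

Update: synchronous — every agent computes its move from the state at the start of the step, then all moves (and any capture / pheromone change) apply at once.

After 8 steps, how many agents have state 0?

11

t=1: a0@(3,1):0 a1@(0,4):0 a2@(0,3):0 a3@(4,0):0 a4@(1,2):0 a5@(4,4):0 a6@(0,2):0 a7@(0,1):0 a8@(2,1):0 a9@(2,2):0 a10@(3,0):0
t=2: (unchanged — steady state)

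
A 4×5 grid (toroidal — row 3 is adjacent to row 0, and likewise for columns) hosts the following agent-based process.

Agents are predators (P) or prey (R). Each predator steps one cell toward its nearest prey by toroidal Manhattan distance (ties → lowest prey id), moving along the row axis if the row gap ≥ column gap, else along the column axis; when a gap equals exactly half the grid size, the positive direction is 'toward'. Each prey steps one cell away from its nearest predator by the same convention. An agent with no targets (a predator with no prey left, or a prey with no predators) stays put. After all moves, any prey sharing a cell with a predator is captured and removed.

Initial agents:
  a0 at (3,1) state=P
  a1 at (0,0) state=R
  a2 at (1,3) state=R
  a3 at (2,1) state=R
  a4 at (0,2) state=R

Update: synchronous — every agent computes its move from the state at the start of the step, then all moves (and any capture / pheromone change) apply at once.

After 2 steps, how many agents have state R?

4

t=1: a0@(2,1):P a1@(1,0):R a2@(0,3):R a3@(1,1):R a4@(1,2):R
t=2: a0@(1,1):P a1@(0,0):R a2@(3,3):R a3@(0,1):R a4@(0,2):R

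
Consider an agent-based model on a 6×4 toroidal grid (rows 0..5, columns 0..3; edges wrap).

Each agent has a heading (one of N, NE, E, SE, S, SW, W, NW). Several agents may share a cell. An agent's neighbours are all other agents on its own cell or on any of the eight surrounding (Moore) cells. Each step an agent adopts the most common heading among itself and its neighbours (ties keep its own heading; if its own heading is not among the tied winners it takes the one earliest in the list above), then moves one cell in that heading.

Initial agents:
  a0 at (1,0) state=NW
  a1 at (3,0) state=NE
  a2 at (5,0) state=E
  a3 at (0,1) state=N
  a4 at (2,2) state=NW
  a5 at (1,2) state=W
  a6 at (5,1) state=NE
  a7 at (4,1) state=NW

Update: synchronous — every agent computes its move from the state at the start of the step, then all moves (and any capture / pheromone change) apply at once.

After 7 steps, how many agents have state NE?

t=1: a0@(0,3):NW a1@(2,1):NE a2@(5,1):E a3@(5,1):N a4@(1,1):NW a5@(1,1):W a6@(4,2):NE a7@(3,2):NE
t=2: a0@(5,2):NW a1@(1,2):NE a2@(5,2):E a3@(4,1):N a4@(0,0):NW a5@(1,0):W a6@(3,3):NE a7@(2,3):NE
t=3: a0@(4,1):NW a1@(0,3):NE a2@(5,3):E a3@(3,1):N a4@(5,3):NW a5@(1,3):W a6@(2,0):NE a7@(1,0):NE
t=4: a0@(3,0):NW a1@(5,0):NE a2@(5,0):E a3@(2,1):N a4@(4,2):NW a5@(0,0):NE a6@(1,1):NE a7@(0,1):NE
t=5: a0@(2,3):NW a1@(4,1):NE a2@(4,1):NE a3@(1,1):N a4@(3,1):NW a5@(5,1):NE a6@(0,2):NE a7@(5,2):NE
t=6: a0@(1,2):NW a1@(3,2):NE a2@(3,2):NE a3@(0,1):N a4@(2,2):NE a5@(4,2):NE a6@(5,3):NE a7@(4,3):NE
t=7: a0@(0,1):NW a1@(2,3):NE a2@(2,3):NE a3@(5,1):N a4@(1,3):NE a5@(3,3):NE a6@(4,0):NE a7@(3,0):NE

6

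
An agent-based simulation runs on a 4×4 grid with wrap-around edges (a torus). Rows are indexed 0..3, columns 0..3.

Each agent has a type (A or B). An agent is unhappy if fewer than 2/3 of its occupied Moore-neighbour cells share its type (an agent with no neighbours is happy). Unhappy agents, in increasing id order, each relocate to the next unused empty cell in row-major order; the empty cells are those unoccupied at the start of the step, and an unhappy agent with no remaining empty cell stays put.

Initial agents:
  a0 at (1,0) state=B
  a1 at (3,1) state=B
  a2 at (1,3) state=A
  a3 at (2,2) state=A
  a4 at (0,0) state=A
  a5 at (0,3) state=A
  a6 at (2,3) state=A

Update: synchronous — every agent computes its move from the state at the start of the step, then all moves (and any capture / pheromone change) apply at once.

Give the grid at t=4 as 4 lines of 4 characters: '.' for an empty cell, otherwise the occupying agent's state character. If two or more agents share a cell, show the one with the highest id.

t=1: a0@(0,1):B a1@(0,2):B a2@(1,3):A a3@(2,2):A a4@(1,1):A a5@(0,3):A a6@(2,3):A
t=2: a0@(0,0):B a1@(1,0):B a2@(1,3):A a3@(2,2):A a4@(1,2):A a5@(2,0):A a6@(2,3):A
t=3: a0@(0,1):B a1@(0,2):B a2@(1,3):A a3@(2,2):A a4@(1,2):A a5@(2,0):A a6@(2,3):A
t=4: a0@(0,0):B a1@(0,3):B a2@(1,3):A a3@(2,2):A a4@(1,0):A a5@(2,0):A a6@(2,3):A

B..B
A..A
A.AA
....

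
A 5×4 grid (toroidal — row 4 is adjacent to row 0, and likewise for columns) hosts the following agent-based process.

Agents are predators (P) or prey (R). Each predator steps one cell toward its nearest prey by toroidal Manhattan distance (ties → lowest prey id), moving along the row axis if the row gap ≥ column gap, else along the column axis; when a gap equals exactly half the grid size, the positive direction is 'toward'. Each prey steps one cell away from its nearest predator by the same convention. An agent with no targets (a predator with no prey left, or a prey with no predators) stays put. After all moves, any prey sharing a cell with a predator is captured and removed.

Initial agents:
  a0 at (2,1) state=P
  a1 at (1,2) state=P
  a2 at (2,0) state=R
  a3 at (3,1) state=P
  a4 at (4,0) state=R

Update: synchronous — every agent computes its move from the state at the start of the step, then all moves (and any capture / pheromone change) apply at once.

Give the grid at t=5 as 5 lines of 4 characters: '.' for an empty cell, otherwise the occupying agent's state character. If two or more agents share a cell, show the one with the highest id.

t=1: a0@(2,0):P a1@(1,3):P a2@(2,3):R a3@(2,1):P a4@(0,0):R
t=2: a0@(2,3):P a1@(2,3):P a3@(2,2):P a4@(4,0):R
t=3: a0@(3,3):P a1@(3,3):P a3@(3,2):P a4@(0,0):R
t=4: a0@(4,3):P a1@(4,3):P a3@(4,2):P a4@(1,0):R
t=5: a0@(0,3):P a1@(0,3):P a3@(0,2):P a4@(2,0):R

..PP
....
R...
....
....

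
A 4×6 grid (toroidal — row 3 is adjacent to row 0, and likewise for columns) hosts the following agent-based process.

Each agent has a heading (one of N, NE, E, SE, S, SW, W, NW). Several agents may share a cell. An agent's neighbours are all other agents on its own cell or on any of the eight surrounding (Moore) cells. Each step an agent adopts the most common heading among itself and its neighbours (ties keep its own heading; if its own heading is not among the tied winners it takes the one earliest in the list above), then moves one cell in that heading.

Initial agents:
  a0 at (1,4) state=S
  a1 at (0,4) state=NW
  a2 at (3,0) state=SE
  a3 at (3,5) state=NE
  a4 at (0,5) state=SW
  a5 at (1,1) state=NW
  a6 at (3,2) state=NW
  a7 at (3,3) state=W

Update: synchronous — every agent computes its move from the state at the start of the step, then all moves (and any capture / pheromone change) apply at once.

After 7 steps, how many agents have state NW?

t=1: a0@(2,4):S a1@(3,3):NW a2@(0,1):SE a3@(2,0):NE a4@(1,4):SW a5@(0,0):NW a6@(2,1):NW a7@(2,2):NW
t=2: a0@(3,4):S a1@(2,2):NW a2@(1,2):SE a3@(1,1):NE a4@(2,3):SW a5@(3,5):NW a6@(1,0):NW a7@(1,1):NW
t=3: a0@(0,4):S a1@(1,1):NW a2@(0,1):NW a3@(0,0):NW a4@(3,2):SW a5@(2,4):NW a6@(0,5):NW a7@(0,0):NW
t=4: a0@(1,4):S a1@(0,0):NW a2@(3,0):NW a3@(3,5):NW a4@(0,1):SW a5@(1,3):NW a6@(3,4):NW a7@(3,5):NW
t=5: a0@(2,4):S a1@(3,5):NW a2@(2,5):NW a3@(2,4):NW a4@(3,0):NW a5@(0,2):NW a6@(2,3):NW a7@(2,4):NW
t=6: a0@(1,3):NW a1@(2,4):NW a2@(1,4):NW a3@(1,3):NW a4@(2,5):NW a5@(3,1):NW a6@(1,2):NW a7@(1,3):NW
t=7: a0@(0,2):NW a1@(1,3):NW a2@(0,3):NW a3@(0,2):NW a4@(1,4):NW a5@(2,0):NW a6@(0,1):NW a7@(0,2):NW

8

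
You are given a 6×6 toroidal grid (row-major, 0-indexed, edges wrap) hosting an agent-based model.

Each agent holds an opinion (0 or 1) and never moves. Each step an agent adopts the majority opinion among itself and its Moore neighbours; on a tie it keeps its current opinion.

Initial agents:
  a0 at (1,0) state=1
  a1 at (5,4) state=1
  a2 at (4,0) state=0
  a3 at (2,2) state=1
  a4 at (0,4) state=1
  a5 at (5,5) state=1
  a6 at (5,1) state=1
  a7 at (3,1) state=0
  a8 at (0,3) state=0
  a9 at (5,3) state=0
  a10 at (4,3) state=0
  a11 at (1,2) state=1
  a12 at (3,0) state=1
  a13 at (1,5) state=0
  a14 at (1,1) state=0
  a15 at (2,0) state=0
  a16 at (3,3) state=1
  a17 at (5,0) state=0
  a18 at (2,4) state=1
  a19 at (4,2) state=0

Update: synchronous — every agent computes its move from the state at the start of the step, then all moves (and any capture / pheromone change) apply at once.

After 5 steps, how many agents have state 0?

t=1: a0@(1,0):0 a1@(5,4):1 a2@(4,0):0 a3@(2,2):1 a4@(0,4):1 a5@(5,5):1 a6@(5,1):0 a7@(3,1):0 a8@(0,3):1 a9@(5,3):0 a10@(4,3):0 a11@(1,2):1 a12@(3,0):0 a13@(1,5):1 a14@(1,1):1 a15@(2,0):0 a16@(3,3):1 a17@(5,0):0 a18@(2,4):1 a19@(4,2):0
t=2: (unchanged — steady state)

10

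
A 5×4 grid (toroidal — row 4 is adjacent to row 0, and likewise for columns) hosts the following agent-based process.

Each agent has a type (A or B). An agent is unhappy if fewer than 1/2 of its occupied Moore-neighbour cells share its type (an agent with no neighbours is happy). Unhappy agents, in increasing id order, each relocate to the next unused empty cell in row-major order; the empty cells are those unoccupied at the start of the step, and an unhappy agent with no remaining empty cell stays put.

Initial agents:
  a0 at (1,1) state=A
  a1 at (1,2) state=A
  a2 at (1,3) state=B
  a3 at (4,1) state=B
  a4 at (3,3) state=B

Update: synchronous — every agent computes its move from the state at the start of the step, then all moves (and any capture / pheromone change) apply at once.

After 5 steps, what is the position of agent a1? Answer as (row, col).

t=1: a0@(1,1):A a1@(1,2):A a2@(0,0):B a3@(4,1):B a4@(3,3):B
t=2: (unchanged — steady state)

(1, 2)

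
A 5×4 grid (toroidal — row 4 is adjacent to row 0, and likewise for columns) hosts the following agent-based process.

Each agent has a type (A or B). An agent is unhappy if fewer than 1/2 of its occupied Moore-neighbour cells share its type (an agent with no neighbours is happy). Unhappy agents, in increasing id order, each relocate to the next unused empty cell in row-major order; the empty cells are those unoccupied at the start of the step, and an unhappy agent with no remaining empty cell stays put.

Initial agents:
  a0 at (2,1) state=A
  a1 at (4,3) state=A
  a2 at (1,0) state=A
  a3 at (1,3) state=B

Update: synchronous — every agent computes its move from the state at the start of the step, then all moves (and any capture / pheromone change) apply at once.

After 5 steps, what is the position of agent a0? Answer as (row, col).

t=1: a0@(2,1):A a1@(4,3):A a2@(1,0):A a3@(0,0):B
t=2: a0@(2,1):A a1@(0,1):A a2@(1,0):A a3@(0,2):B
t=3: a0@(2,1):A a1@(0,1):A a2@(1,0):A a3@(0,0):B
t=4: a0@(2,1):A a1@(0,1):A a2@(1,0):A a3@(0,2):B
t=5: a0@(2,1):A a1@(0,1):A a2@(1,0):A a3@(0,0):B

(2, 1)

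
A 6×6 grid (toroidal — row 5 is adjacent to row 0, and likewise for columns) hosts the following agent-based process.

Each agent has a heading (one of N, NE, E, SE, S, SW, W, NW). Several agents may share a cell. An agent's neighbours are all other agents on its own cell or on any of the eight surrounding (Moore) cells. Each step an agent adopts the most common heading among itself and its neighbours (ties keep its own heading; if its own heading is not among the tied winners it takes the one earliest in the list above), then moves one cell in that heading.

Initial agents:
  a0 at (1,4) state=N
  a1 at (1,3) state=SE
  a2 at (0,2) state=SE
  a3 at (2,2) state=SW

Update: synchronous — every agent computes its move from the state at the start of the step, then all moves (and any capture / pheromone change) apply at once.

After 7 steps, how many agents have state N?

1

t=1: a0@(0,4):N a1@(2,4):SE a2@(1,3):SE a3@(3,1):SW
t=2: a0@(5,4):N a1@(3,5):SE a2@(2,4):SE a3@(4,0):SW
t=3: a0@(4,4):N a1@(4,0):SE a2@(3,5):SE a3@(5,5):SW
t=4: a0@(3,4):N a1@(5,1):SE a2@(4,0):SE a3@(0,4):SW
t=5: a0@(2,4):N a1@(0,2):SE a2@(5,1):SE a3@(1,3):SW
t=6: a0@(1,4):N a1@(1,3):SE a2@(0,2):SE a3@(2,2):SW
t=7: a0@(0,4):N a1@(2,4):SE a2@(1,3):SE a3@(3,1):SW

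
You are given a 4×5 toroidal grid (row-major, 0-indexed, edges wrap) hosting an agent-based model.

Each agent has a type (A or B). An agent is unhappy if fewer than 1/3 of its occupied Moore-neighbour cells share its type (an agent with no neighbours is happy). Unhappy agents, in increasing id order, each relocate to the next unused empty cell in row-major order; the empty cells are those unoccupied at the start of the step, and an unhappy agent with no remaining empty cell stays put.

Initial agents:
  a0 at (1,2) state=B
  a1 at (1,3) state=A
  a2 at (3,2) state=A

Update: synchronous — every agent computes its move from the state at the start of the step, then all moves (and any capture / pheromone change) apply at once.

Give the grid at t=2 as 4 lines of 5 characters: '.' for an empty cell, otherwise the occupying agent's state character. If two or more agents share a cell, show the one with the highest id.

.AB..
.....
.....
..A..

t=1: a0@(0,0):B a1@(0,1):A a2@(3,2):A
t=2: a0@(0,2):B a1@(0,1):A a2@(3,2):A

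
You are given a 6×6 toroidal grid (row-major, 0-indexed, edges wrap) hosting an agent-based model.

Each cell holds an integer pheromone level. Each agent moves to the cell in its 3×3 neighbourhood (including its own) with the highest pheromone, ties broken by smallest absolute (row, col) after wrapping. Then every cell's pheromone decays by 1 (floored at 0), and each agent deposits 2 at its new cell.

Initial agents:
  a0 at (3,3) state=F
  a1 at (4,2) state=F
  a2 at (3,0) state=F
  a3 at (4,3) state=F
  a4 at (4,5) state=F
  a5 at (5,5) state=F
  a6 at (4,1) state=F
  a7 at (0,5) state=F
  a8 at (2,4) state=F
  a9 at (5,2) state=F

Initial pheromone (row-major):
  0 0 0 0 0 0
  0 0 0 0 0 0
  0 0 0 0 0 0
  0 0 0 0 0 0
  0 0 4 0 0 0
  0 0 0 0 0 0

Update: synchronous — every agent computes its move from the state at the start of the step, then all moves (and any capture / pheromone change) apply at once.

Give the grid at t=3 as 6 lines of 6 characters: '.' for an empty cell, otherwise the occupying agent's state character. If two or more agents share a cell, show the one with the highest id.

F.....
...F..
F.....
......
..F...
......

t=1: a0@(4,2) a1@(4,2) a2@(2,0) a3@(4,2) a4@(3,0) a5@(0,0) a6@(4,2) a7@(0,0) a8@(1,3) a9@(4,2) | pheromone: 4 0 0 0 0 0 / 0 0 0 2 0 0 / 2 0 0 0 0 0 / 2 0 0 0 0 0 / 0 0 13 0 0 0 / 0 0 0 0 0 0
t=2: a0@(4,2) a1@(4,2) a2@(2,0) a3@(4,2) a4@(2,0) a5@(0,0) a6@(4,2) a7@(0,0) a8@(1,3) a9@(4,2) | pheromone: 7 0 0 0 0 0 / 0 0 0 3 0 0 / 5 0 0 0 0 0 / 1 0 0 0 0 0 / 0 0 22 0 0 0 / 0 0 0 0 0 0
t=3: a0@(4,2) a1@(4,2) a2@(2,0) a3@(4,2) a4@(2,0) a5@(0,0) a6@(4,2) a7@(0,0) a8@(1,3) a9@(4,2) | pheromone: 10 0 0 0 0 0 / 0 0 0 4 0 0 / 8 0 0 0 0 0 / 0 0 0 0 0 0 / 0 0 31 0 0 0 / 0 0 0 0 0 0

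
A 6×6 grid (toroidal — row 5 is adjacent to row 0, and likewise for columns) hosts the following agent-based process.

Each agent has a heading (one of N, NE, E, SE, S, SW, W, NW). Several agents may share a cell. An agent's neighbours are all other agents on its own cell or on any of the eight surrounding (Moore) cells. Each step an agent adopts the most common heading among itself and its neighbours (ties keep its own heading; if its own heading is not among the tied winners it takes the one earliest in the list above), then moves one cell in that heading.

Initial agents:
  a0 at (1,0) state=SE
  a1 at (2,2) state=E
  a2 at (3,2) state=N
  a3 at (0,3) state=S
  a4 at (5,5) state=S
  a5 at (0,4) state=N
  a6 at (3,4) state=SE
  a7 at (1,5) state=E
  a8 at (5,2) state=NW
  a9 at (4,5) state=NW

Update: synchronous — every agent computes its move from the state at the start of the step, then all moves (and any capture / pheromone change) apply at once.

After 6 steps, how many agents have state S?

8

t=1: a0@(2,1):SE a1@(2,3):E a2@(2,2):N a3@(1,3):S a4@(0,5):S a5@(1,4):S a6@(4,5):SE a7@(1,0):E a8@(4,1):NW a9@(3,4):NW
t=2: a0@(3,2):SE a1@(3,3):S a2@(1,2):N a3@(2,3):S a4@(1,5):S a5@(2,4):S a6@(5,0):SE a7@(1,1):E a8@(3,0):NW a9@(2,3):NW
t=3: a0@(4,2):S a1@(4,3):S a2@(0,2):N a3@(3,3):S a4@(2,5):S a5@(3,4):S a6@(0,1):SE a7@(1,2):E a8@(2,5):NW a9@(3,3):S
t=4: a0@(5,2):S a1@(5,3):S a2@(5,2):N a3@(4,3):S a4@(3,5):S a5@(4,4):S a6@(1,2):SE a7@(1,3):E a8@(3,5):S a9@(4,3):S
t=5: a0@(0,2):S a1@(0,3):S a2@(0,2):S a3@(5,3):S a4@(4,5):S a5@(5,4):S a6@(2,3):SE a7@(1,4):E a8@(4,5):S a9@(5,3):S
t=6: a0@(1,2):S a1@(1,3):S a2@(1,2):S a3@(0,3):S a4@(5,5):S a5@(0,4):S a6@(3,4):SE a7@(1,5):E a8@(5,5):S a9@(0,3):S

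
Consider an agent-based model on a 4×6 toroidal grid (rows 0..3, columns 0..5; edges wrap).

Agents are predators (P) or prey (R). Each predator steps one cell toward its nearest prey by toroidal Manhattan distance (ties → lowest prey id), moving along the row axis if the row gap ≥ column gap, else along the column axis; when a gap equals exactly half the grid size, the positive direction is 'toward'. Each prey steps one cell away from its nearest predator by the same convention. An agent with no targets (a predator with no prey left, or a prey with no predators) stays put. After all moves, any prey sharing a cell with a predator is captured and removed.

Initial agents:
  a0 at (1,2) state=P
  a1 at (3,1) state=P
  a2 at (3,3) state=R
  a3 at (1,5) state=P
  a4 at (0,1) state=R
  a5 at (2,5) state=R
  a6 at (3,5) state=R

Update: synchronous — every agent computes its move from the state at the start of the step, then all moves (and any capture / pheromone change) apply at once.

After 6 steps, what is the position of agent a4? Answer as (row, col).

t=1: a0@(0,2):P a1@(0,1):P a2@(3,4):R a3@(2,5):P a4@(1,1):R a5@(3,5):R a6@(3,4):R
t=2: a0@(1,2):P a1@(1,1):P a2@(0,4):R a3@(3,5):P a4@(2,1):R a5@(0,5):R a6@(0,4):R
t=3: a0@(2,2):P a1@(2,1):P a2@(1,4):R a3@(0,5):P a4@(3,1):R a5@(1,5):R a6@(1,4):R
t=4: a0@(3,2):P a1@(3,1):P a2@(2,4):R a3@(1,5):P a4@(0,1):R a5@(2,5):R a6@(2,4):R
t=5: a0@(0,2):P a1@(0,1):P a2@(3,4):R a3@(2,5):P a4@(1,1):R a5@(3,5):R a6@(3,4):R
t=6: a0@(1,2):P a1@(1,1):P a2@(0,4):R a3@(3,5):P a4@(2,1):R a5@(0,5):R a6@(0,4):R

(2, 1)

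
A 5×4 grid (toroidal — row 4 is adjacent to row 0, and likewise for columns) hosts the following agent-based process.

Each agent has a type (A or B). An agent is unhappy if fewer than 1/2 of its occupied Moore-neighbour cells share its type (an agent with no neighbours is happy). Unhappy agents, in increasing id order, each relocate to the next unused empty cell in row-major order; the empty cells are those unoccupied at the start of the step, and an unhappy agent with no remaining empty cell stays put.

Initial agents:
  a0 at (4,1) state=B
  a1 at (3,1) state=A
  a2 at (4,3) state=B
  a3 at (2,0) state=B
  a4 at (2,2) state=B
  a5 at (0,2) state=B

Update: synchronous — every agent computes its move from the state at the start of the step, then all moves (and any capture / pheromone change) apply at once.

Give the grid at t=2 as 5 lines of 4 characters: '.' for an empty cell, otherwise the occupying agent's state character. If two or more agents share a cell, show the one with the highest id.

.BBB
A...
....
....
.B.B

t=1: a0@(4,1):B a1@(0,0):A a2@(4,3):B a3@(0,1):B a4@(0,3):B a5@(0,2):B
t=2: a0@(4,1):B a1@(1,0):A a2@(4,3):B a3@(0,1):B a4@(0,3):B a5@(0,2):B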